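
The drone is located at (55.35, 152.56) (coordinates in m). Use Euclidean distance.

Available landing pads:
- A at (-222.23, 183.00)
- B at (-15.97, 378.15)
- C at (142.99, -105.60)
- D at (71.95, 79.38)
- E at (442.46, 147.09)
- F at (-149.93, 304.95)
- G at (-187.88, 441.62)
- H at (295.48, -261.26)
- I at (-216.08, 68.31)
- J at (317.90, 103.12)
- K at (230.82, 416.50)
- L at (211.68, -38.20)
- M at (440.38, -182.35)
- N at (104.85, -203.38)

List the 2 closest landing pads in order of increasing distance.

Distances from (55.35, 152.56):
A: 279.24 m
B: 236.60 m
C: 272.63 m
D: 75.04 m
E: 387.15 m
F: 255.66 m
G: 377.78 m
H: 478.44 m
I: 284.20 m
J: 267.16 m
K: 316.94 m
L: 246.63 m
M: 510.31 m
N: 359.37 m
Sorted: D (75.04 m) < B (236.60 m) < L (246.63 m) < F (255.66 m) < …

D, B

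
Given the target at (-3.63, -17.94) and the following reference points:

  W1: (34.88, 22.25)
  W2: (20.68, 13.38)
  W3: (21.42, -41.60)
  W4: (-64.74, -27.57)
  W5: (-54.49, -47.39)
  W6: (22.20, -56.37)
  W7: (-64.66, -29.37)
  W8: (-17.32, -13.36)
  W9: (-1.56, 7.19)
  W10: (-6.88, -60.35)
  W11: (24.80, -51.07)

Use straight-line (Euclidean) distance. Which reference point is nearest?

W8

Distances from (-3.63, -17.94):
W1: √((38.51)² + (40.19)²) = √(1483.0201 + 1615.2361) = 55.66
W2: √((24.31)² + (31.32)²) = √(590.9761 + 980.9424) = 39.65
W3: √((25.05)² + (-23.66)²) = √(627.5025 + 559.7956) = 34.46
W4: √((-61.11)² + (-9.63)²) = √(3734.4321 + 92.7369) = 61.86
W5: √((-50.86)² + (-29.45)²) = √(2586.7396 + 867.3025) = 58.77
W6: √((25.83)² + (-38.43)²) = √(667.1889 + 1476.8649) = 46.30
W7: √((-61.03)² + (-11.43)²) = √(3724.6609 + 130.6449) = 62.09
W8: √((-13.69)² + (4.58)²) = √(187.4161 + 20.9764) = 14.44
W9: √((2.07)² + (25.13)²) = √(4.2849 + 631.5169) = 25.22
W10: √((-3.25)² + (-42.41)²) = √(10.5625 + 1798.6081) = 42.53
W11: √((28.43)² + (-33.13)²) = √(808.2649 + 1097.5969) = 43.66
Minimum: W8 at 14.44.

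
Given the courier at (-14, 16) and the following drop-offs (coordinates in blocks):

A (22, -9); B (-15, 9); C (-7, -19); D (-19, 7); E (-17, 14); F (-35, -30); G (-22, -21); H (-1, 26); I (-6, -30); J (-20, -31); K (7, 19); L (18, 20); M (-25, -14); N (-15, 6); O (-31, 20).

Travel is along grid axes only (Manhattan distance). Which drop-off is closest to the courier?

E

Distances from (-14, 16):
A: 61 blocks
B: 8 blocks
C: 42 blocks
D: 14 blocks
E: 5 blocks
F: 67 blocks
G: 45 blocks
H: 23 blocks
I: 54 blocks
J: 53 blocks
K: 24 blocks
L: 36 blocks
M: 41 blocks
N: 11 blocks
O: 21 blocks
Minimum: E at 5 blocks.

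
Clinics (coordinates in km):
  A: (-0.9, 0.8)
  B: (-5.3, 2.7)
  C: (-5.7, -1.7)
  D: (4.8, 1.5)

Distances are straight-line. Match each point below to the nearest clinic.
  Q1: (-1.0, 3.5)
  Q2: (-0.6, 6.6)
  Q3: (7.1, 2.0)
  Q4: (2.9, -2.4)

Q1 at (-1.0, 3.5):
  A: √((0.1)² + (-2.7)²) = √(0.0100 + 7.2900) = 2.70 km
  B: √((-4.3)² + (-0.8)²) = √(18.4900 + 0.6400) = 4.37 km
  C: √((-4.7)² + (-5.2)²) = √(22.0900 + 27.0400) = 7.01 km
  D: √((5.8)² + (-2.0)²) = √(33.6400 + 4.0000) = 6.14 km
  → nearest: A (2.70 km)
Q2 at (-0.6, 6.6):
  A: √((-0.3)² + (-5.8)²) = √(0.0900 + 33.6400) = 5.81 km
  B: √((-4.7)² + (-3.9)²) = √(22.0900 + 15.2100) = 6.11 km
  C: √((-5.1)² + (-8.3)²) = √(26.0100 + 68.8900) = 9.74 km
  D: √((5.4)² + (-5.1)²) = √(29.1600 + 26.0100) = 7.43 km
  → nearest: A (5.81 km)
Q3 at (7.1, 2.0):
  A: √((-8.0)² + (-1.2)²) = √(64.0000 + 1.4400) = 8.09 km
  B: √((-12.4)² + (0.7)²) = √(153.7600 + 0.4900) = 12.42 km
  C: √((-12.8)² + (-3.7)²) = √(163.8400 + 13.6900) = 13.32 km
  D: √((-2.3)² + (-0.5)²) = √(5.2900 + 0.2500) = 2.35 km
  → nearest: D (2.35 km)
Q4 at (2.9, -2.4):
  A: √((-3.8)² + (3.2)²) = √(14.4400 + 10.2400) = 4.97 km
  B: √((-8.2)² + (5.1)²) = √(67.2400 + 26.0100) = 9.66 km
  C: √((-8.6)² + (0.7)²) = √(73.9600 + 0.4900) = 8.63 km
  D: √((1.9)² + (3.9)²) = √(3.6100 + 15.2100) = 4.34 km
  → nearest: D (4.34 km)

Q1→A; Q2→A; Q3→D; Q4→D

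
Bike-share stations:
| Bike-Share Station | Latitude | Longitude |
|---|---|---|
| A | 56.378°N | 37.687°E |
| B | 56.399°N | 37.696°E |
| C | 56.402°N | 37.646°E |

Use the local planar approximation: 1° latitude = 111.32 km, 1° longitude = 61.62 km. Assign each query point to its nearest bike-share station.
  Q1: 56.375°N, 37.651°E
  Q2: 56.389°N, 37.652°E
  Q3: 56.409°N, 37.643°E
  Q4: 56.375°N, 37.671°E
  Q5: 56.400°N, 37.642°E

Q1 at 56.375°N, 37.651°E:
  A: 2.243 km
  B: 3.851 km
  C: 3.021 km
  → nearest: A (2.243 km)
Q2 at 56.389°N, 37.652°E:
  A: 2.480 km
  B: 2.931 km
  C: 1.494 km
  → nearest: C (1.494 km)
Q3 at 56.409°N, 37.643°E:
  A: 4.389 km
  B: 3.450 km
  C: 0.801 km
  → nearest: C (0.801 km)
Q4 at 56.375°N, 37.671°E:
  A: 1.041 km
  B: 3.084 km
  C: 3.377 km
  → nearest: A (1.041 km)
Q5 at 56.400°N, 37.642°E:
  A: 3.700 km
  B: 3.329 km
  C: 0.332 km
  → nearest: C (0.332 km)

Q1→A; Q2→C; Q3→C; Q4→A; Q5→C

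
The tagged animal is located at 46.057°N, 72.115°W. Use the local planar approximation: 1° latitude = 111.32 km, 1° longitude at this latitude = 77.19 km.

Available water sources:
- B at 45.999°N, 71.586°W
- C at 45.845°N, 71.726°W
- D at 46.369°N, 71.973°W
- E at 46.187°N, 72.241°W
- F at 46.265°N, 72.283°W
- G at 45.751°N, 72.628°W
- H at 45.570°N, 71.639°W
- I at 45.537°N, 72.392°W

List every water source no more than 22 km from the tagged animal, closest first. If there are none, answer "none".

E

Distances from 46.057°N, 72.115°W:
B: 41.341 km
C: 38.191 km
D: 36.420 km
E: 17.436 km
F: 26.539 km
G: 52.234 km
H: 65.491 km
I: 61.709 km
Threshold 22 km: E (17.436 km) is within range.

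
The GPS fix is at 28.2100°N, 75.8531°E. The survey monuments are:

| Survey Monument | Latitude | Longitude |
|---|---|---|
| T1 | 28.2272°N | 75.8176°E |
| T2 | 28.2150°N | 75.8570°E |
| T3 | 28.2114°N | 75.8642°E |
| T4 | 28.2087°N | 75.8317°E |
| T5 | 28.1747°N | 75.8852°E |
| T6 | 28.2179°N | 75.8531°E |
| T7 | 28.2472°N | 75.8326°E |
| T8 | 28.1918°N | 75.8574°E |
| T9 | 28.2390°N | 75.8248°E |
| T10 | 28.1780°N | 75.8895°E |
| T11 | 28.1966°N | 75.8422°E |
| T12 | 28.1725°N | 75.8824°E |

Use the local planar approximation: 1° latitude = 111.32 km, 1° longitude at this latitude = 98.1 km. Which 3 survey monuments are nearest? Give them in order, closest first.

T2, T6, T3

Distances from 28.2100°N, 75.8531°E:
T1: 3.9742 km
T2: 0.6754 km
T3: 1.1000 km
T4: 2.1043 km
T5: 5.0357 km
T6: 0.8794 km
T7: 4.6036 km
T8: 2.0695 km
T9: 4.2578 km
T10: 5.0439 km
T11: 1.8354 km
T12: 5.0684 km
Sorted: T2 (0.6754 km) < T6 (0.8794 km) < T3 (1.1000 km) < T11 (1.8354 km) < T8 (2.0695 km) < …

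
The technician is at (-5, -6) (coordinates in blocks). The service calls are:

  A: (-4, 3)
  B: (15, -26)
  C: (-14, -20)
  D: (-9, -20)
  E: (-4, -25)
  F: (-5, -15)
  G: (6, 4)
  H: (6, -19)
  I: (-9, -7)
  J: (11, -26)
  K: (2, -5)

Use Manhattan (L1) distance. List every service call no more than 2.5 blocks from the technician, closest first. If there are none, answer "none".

Distances from (-5, -6):
A: |1| + |9| = 1 + 9 = 10 blocks
B: |20| + |-20| = 20 + 20 = 40 blocks
C: |-9| + |-14| = 9 + 14 = 23 blocks
D: |-4| + |-14| = 4 + 14 = 18 blocks
E: |1| + |-19| = 1 + 19 = 20 blocks
F: |0| + |-9| = 0 + 9 = 9 blocks
G: |11| + |10| = 11 + 10 = 21 blocks
H: |11| + |-13| = 11 + 13 = 24 blocks
I: |-4| + |-1| = 4 + 1 = 5 blocks
J: |16| + |-20| = 16 + 20 = 36 blocks
K: |7| + |1| = 7 + 1 = 8 blocks
Threshold 2.5 blocks: none within range.

none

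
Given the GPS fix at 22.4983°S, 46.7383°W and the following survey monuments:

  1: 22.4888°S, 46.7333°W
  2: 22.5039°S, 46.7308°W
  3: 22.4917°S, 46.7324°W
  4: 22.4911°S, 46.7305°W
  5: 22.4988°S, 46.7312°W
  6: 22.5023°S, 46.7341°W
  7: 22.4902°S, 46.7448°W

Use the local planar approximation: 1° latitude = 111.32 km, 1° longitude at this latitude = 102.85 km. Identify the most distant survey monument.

Distances from 22.4983°S, 46.7383°W:
1: 1.1759 km
2: 0.9918 km
3: 0.9529 km
4: 1.1340 km
5: 0.7324 km
6: 0.6204 km
7: 1.1225 km
Maximum: 1 at 1.1759 km.

1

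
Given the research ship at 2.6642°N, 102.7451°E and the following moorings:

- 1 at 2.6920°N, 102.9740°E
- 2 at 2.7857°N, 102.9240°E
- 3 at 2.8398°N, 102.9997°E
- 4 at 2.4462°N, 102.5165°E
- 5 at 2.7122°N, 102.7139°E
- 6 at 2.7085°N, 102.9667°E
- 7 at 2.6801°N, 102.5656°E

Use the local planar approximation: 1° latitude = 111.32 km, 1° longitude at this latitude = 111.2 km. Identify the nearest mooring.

Distances from 2.6642°N, 102.7451°E:
1: √((0.0278·111.32)² + (0.2289·111.2)²) = √(9.577143 + 647.889826) = 25.6411 km
2: √((0.1215·111.32)² + (0.1789·111.2)²) = √(182.935904 + 395.758504) = 24.0561 km
3: √((0.1756·111.32)² + (0.2546·111.2)²) = √(382.116172 + 801.542165) = 34.4043 km
4: √((-0.2180·111.32)² + (-0.2286·111.2)²) = √(588.924175 + 646.192669) = 35.1442 km
5: √((0.0480·111.32)² + (-0.0312·111.2)²) = √(28.551496 + 12.037014) = 6.3709 km
6: √((0.0443·111.32)² + (0.2216·111.2)²) = √(24.319456 + 607.224221) = 25.1305 km
7: √((0.0159·111.32)² + (-0.1795·111.2)²) = √(3.132858 + 398.417568) = 20.0387 km
Minimum: 5 at 6.3709 km.

5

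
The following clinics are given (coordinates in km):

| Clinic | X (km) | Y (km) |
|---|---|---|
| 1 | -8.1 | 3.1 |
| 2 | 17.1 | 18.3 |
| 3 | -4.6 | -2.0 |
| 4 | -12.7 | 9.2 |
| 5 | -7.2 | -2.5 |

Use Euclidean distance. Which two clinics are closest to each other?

3 and 5

Pairwise distances:
1–2: 29.4 km
1–3: 6.2 km
1–4: 7.6 km
1–5: 5.7 km
2–3: 29.7 km
2–4: 31.2 km
2–5: 32.0 km
3–4: 13.8 km
3–5: 2.6 km
4–5: 12.9 km
Closest pair: 3–5 at 2.6 km.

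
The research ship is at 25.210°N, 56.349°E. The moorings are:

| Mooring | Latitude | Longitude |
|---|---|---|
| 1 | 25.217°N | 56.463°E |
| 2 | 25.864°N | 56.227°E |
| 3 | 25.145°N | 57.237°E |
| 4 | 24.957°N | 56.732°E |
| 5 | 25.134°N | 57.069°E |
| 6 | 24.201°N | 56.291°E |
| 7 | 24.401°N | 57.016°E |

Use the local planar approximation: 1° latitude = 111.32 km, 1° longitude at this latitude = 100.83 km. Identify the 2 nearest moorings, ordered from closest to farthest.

1, 4

Distances from 25.210°N, 56.349°E:
1: √((0.007·111.32)² + (0.114·100.83)²) = √(0.60721 + 132.12629) = 11.521 km
2: √((0.654·111.32)² + (-0.122·100.83)²) = √(5300.31758 + 151.32100) = 73.835 km
3: √((-0.065·111.32)² + (0.888·100.83)²) = √(52.35680 + 8016.88153) = 89.829 km
4: √((-0.253·111.32)² + (0.383·100.83)²) = √(793.20864 + 1491.34143) = 47.797 km
5: √((-0.076·111.32)² + (0.720·100.83)²) = √(71.57701 + 5270.41153) = 73.089 km
6: √((-1.009·111.32)² + (-0.058·100.83)²) = √(12616.20473 + 34.20074) = 112.474 km
7: √((-0.809·111.32)² + (0.667·100.83)²) = √(8110.42175 + 4523.04806) = 112.399 km
Sorted: 1 (11.521 km) < 4 (47.797 km) < 5 (73.089 km) < 2 (73.835 km) < …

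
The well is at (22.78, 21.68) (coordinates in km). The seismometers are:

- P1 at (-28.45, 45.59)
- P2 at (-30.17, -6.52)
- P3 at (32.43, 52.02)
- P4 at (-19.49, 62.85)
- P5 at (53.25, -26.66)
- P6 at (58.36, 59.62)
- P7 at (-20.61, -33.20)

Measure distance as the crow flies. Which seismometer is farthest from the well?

Distances from (22.78, 21.68):
P1: √((-51.23)² + (23.91)²) = √(2624.5129 + 571.6881) = 56.53 km
P2: √((-52.95)² + (-28.20)²) = √(2803.7025 + 795.2400) = 59.99 km
P3: √((9.65)² + (30.34)²) = √(93.1225 + 920.5156) = 31.84 km
P4: √((-42.27)² + (41.17)²) = √(1786.7529 + 1694.9689) = 59.01 km
P5: √((30.47)² + (-48.34)²) = √(928.4209 + 2336.7556) = 57.14 km
P6: √((35.58)² + (37.94)²) = √(1265.9364 + 1439.4436) = 52.01 km
P7: √((-43.39)² + (-54.88)²) = √(1882.6921 + 3011.8144) = 69.96 km
Maximum: P7 at 69.96 km.

P7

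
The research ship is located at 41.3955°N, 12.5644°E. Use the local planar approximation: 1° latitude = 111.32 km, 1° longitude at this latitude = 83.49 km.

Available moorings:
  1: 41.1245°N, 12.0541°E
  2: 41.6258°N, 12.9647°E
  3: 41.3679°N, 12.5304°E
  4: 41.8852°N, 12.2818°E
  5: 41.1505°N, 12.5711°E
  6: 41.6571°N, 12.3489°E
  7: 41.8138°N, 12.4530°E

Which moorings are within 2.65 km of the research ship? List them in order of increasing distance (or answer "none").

Distances from 41.3955°N, 12.5644°E:
1: √((-0.2710·111.32)² + (-0.5103·83.49)²) = √(910.091330 + 1815.181509) = 52.2041 km
2: √((0.2303·111.32)² + (0.4003·83.49)²) = √(657.255564 + 1116.966383) = 42.1215 km
3: √((-0.0276·111.32)² + (-0.0340·83.49)²) = √(9.439838 + 8.057991) = 4.1830 km
4: √((0.4897·111.32)² + (-0.2826·83.49)²) = √(2971.711216 + 556.689766) = 59.4003 km
5: √((-0.2450·111.32)² + (0.0067·83.49)²) = √(743.838348 + 0.312909) = 27.2791 km
6: √((0.2616·111.32)² + (-0.2155·83.49)²) = √(848.050813 + 323.715482) = 34.2311 km
7: √((0.4183·111.32)² + (-0.1114·83.49)²) = √(2168.313753 + 86.504620) = 47.4849 km
Threshold 2.65 km: none within range.

none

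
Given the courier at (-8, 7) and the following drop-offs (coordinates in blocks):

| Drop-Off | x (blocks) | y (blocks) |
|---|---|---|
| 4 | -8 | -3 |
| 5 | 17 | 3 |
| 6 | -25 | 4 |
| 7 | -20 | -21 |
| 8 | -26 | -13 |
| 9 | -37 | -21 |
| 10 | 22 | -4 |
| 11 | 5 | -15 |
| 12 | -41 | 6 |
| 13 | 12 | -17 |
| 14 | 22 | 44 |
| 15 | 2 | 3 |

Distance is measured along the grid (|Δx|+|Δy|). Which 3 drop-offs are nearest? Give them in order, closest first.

4, 15, 6

Distances from (-8, 7):
4: |0| + |-10| = 0 + 10 = 10 blocks
5: |25| + |-4| = 25 + 4 = 29 blocks
6: |-17| + |-3| = 17 + 3 = 20 blocks
7: |-12| + |-28| = 12 + 28 = 40 blocks
8: |-18| + |-20| = 18 + 20 = 38 blocks
9: |-29| + |-28| = 29 + 28 = 57 blocks
10: |30| + |-11| = 30 + 11 = 41 blocks
11: |13| + |-22| = 13 + 22 = 35 blocks
12: |-33| + |-1| = 33 + 1 = 34 blocks
13: |20| + |-24| = 20 + 24 = 44 blocks
14: |30| + |37| = 30 + 37 = 67 blocks
15: |10| + |-4| = 10 + 4 = 14 blocks
Sorted: 4 (10 blocks) < 15 (14 blocks) < 6 (20 blocks) < 5 (29 blocks) < 12 (34 blocks) < …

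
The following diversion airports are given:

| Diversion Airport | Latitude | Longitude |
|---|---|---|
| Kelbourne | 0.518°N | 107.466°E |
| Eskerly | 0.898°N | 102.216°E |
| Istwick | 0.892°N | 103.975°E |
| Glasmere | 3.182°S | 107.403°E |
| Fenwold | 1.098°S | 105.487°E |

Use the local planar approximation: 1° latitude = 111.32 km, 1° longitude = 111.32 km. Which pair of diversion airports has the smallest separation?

Pairwise distances:
Kelbourne–Eskerly: 585.959 km
Kelbourne–Istwick: 390.842 km
Kelbourne–Glasmere: 411.944 km
Kelbourne–Fenwold: 284.420 km
Eskerly–Istwick: 195.813 km
Eskerly–Glasmere: 734.639 km
Eskerly–Fenwold: 426.567 km
Istwick–Glasmere: 592.706 km
Istwick–Fenwold: 278.216 km
Glasmere–Fenwold: 315.138 km
Closest pair: Eskerly–Istwick at 195.813 km.

Eskerly and Istwick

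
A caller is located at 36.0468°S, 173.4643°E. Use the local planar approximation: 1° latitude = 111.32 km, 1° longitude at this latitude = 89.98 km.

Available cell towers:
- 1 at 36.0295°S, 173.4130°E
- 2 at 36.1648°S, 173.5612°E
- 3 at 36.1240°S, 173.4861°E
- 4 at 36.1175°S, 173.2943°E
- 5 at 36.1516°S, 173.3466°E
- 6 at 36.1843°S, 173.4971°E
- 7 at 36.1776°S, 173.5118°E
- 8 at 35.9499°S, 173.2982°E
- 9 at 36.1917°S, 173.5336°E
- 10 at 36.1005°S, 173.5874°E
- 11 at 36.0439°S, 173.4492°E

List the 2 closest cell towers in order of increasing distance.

11, 1

Distances from 36.0468°S, 173.4643°E:
1: 5.0016 km
2: 15.7661 km
3: 8.8149 km
4: 17.2026 km
5: 15.7564 km
6: 15.5884 km
7: 15.1750 km
8: 18.4318 km
9: 17.2936 km
10: 12.5867 km
11: 1.3965 km
Sorted: 11 (1.3965 km) < 1 (5.0016 km) < 3 (8.8149 km) < 10 (12.5867 km) < …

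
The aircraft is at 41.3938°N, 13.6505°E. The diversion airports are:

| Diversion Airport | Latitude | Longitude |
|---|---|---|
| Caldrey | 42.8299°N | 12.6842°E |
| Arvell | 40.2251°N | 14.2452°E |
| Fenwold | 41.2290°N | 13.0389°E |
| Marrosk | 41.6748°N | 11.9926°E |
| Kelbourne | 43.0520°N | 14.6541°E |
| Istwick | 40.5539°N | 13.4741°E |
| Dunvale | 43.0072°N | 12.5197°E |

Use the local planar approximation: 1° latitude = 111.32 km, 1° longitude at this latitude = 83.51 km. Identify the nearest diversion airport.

Distances from 41.3938°N, 13.6505°E:
Caldrey: √((1.4361·111.32)² + (-0.9663·83.51)²) = √(25557.346422 + 6511.798097) = 179.0786 km
Arvell: √((-1.1687·111.32)² + (0.5947·83.51)²) = √(16925.927777 + 2466.453002) = 139.2565 km
Fenwold: √((-0.1648·111.32)² + (-0.6116·83.51)²) = √(336.558691 + 2608.626614) = 54.2696 km
Marrosk: √((0.2810·111.32)² + (-1.6579·83.51)²) = √(978.495956 + 19168.742812) = 141.9410 km
Kelbourne: √((1.6582·111.32)² + (1.0036·83.51)²) = √(34073.772305 + 7024.222707) = 202.7264 km
Istwick: √((-0.8399·111.32)² + (-0.1764·83.51)²) = √(8741.813921 + 217.007193) = 94.6510 km
Dunvale: √((1.6134·111.32)² + (-1.1308·83.51)²) = √(32257.484743 + 8917.611887) = 202.9165 km
Minimum: Fenwold at 54.2696 km.

Fenwold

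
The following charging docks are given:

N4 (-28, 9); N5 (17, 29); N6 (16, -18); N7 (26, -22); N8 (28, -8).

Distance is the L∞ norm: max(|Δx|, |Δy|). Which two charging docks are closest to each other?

N6 and N7

Pairwise distances:
N4–N5: 45
N4–N6: 44
N4–N7: 54
N4–N8: 56
N5–N6: 47
N5–N7: 51
N5–N8: 37
N6–N7: 10
N6–N8: 12
N7–N8: 14
Closest pair: N6–N7 at 10.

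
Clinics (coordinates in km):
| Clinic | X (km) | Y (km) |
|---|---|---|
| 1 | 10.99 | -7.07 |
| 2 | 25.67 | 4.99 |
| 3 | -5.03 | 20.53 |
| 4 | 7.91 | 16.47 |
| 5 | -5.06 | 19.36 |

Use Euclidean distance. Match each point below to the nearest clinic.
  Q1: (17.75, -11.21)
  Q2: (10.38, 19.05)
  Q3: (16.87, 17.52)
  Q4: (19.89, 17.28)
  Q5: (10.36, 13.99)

Q1 at (17.75, -11.21):
  1: 7.93 km
  2: 18.03 km
  3: 39.07 km
  4: 29.38 km
  5: 38.14 km
  → nearest: 1 (7.93 km)
Q2 at (10.38, 19.05):
  1: 26.13 km
  2: 20.77 km
  3: 15.48 km
  4: 3.57 km
  5: 15.44 km
  → nearest: 4 (3.57 km)
Q3 at (16.87, 17.52):
  1: 25.28 km
  2: 15.31 km
  3: 22.11 km
  4: 9.02 km
  5: 22.01 km
  → nearest: 4 (9.02 km)
Q4 at (19.89, 17.28):
  1: 25.93 km
  2: 13.58 km
  3: 25.13 km
  4: 12.01 km
  5: 25.04 km
  → nearest: 4 (12.01 km)
Q5 at (10.36, 13.99):
  1: 21.07 km
  2: 17.76 km
  3: 16.72 km
  4: 3.49 km
  5: 16.33 km
  → nearest: 4 (3.49 km)

Q1→1; Q2→4; Q3→4; Q4→4; Q5→4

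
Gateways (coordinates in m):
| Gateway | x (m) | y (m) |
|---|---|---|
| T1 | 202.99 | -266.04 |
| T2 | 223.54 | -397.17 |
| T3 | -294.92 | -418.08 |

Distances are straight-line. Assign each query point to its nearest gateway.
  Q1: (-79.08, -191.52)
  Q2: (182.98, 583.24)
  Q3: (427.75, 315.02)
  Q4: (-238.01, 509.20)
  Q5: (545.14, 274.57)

Q1→T1; Q2→T1; Q3→T1; Q4→T1; Q5→T1

Q1 at (-79.08, -191.52):
  T1: 291.75 m
  T2: 365.88 m
  T3: 312.92 m
  → nearest: T1 (291.75 m)
Q2 at (182.98, 583.24):
  T1: 849.52 m
  T2: 981.25 m
  T3: 1109.52 m
  → nearest: T1 (849.52 m)
Q3 at (427.75, 315.02):
  T1: 623.02 m
  T2: 740.89 m
  T3: 1029.41 m
  → nearest: T1 (623.02 m)
Q4 at (-238.01, 509.20):
  T1: 891.90 m
  T2: 1017.12 m
  T3: 929.02 m
  → nearest: T1 (891.90 m)
Q5 at (545.14, 274.57):
  T1: 639.79 m
  T2: 744.76 m
  T3: 1088.79 m
  → nearest: T1 (639.79 m)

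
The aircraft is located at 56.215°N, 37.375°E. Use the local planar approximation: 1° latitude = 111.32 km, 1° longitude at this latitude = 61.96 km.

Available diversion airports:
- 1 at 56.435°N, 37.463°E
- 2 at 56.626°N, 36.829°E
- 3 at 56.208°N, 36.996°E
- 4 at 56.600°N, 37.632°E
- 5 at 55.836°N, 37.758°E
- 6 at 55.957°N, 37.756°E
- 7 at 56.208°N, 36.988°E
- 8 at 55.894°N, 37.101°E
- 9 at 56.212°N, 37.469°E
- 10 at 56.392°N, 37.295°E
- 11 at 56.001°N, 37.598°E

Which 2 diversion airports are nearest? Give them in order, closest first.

Distances from 56.215°N, 37.375°E:
1: 25.090 km
2: 56.901 km
3: 23.496 km
4: 45.721 km
5: 48.406 km
6: 37.177 km
7: 23.991 km
8: 39.562 km
9: 5.834 km
10: 20.318 km
11: 27.539 km
Sorted: 9 (5.834 km) < 10 (20.318 km) < 3 (23.496 km) < 7 (23.991 km) < …

9, 10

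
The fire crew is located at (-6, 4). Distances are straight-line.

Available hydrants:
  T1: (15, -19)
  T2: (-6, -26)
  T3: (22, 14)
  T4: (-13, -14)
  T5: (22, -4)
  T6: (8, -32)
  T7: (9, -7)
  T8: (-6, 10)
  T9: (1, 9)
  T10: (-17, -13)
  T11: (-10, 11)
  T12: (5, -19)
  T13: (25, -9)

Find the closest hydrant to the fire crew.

Distances from (-6, 4):
T1: 31.1
T2: 30.0
T3: 29.7
T4: 19.3
T5: 29.1
T6: 38.6
T7: 18.6
T8: 6.0
T9: 8.6
T10: 20.2
T11: 8.1
T12: 25.5
T13: 33.6
Minimum: T8 at 6.0.

T8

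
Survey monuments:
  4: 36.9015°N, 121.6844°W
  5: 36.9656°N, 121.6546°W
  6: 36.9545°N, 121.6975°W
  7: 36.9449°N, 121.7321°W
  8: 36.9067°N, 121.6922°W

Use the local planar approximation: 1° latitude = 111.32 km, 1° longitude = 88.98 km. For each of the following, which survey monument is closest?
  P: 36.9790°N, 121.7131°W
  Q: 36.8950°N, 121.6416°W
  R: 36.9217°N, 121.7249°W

P→6; Q→4; R→7

P at 36.9790°N, 121.7131°W:
  4: √((-0.0775·111.32)² + (0.0287·88.98)²) = √(74.430305 + 6.521516) = 8.9973 km
  5: √((-0.0134·111.32)² + (0.0585·88.98)²) = √(2.225133 + 27.095460) = 5.4148 km
  6: √((-0.0245·111.32)² + (0.0156·88.98)²) = √(7.438383 + 1.926788) = 3.0603 km
  7: √((-0.0341·111.32)² + (-0.0190·88.98)²) = √(14.409707 + 2.858196) = 4.1555 km
  8: √((-0.0723·111.32)² + (0.0209·88.98)²) = √(64.777322 + 3.458417) = 8.2605 km
  → nearest: 6 (3.0603 km)
Q at 36.8950°N, 121.6416°W:
  4: √((0.0065·111.32)² + (-0.0428·88.98)²) = √(0.523568 + 14.503484) = 3.8765 km
  5: √((0.0706·111.32)² + (-0.0130·88.98)²) = √(61.766899 + 1.338047) = 7.9439 km
  6: √((0.0595·111.32)² + (-0.0559·88.98)²) = √(43.871282 + 24.740497) = 8.2832 km
  7: √((0.0499·111.32)² + (-0.0905·88.98)²) = √(30.856558 + 64.845816) = 9.7828 km
  8: √((0.0117·111.32)² + (-0.0506·88.98)²) = √(1.696360 + 20.271498) = 4.6870 km
  → nearest: 4 (3.8765 km)
R at 36.9217°N, 121.7249°W:
  4: √((-0.0202·111.32)² + (0.0405·88.98)²) = √(5.056490 + 12.986582) = 4.2477 km
  5: √((0.0439·111.32)² + (0.0703·88.98)²) = √(23.882261 + 39.128703) = 7.9379 km
  6: √((0.0328·111.32)² + (0.0274·88.98)²) = √(13.331962 + 5.944098) = 4.3905 km
  7: √((0.0232·111.32)² + (-0.0072·88.98)²) = √(6.669947 + 0.410440) = 2.6609 km
  8: √((-0.0150·111.32)² + (0.0327·88.98)²) = √(2.788232 + 8.466040) = 3.3547 km
  → nearest: 7 (2.6609 km)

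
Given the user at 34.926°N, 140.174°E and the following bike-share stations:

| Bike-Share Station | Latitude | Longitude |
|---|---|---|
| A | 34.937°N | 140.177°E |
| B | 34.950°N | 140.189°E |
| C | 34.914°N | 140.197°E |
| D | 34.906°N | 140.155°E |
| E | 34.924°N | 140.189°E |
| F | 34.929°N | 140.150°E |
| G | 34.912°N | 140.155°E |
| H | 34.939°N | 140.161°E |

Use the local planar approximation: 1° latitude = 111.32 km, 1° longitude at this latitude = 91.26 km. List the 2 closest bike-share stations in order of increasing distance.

Distances from 34.926°N, 140.174°E:
A: √((0.011·111.32)² + (0.003·91.26)²) = √(1.49945 + 0.07496) = 1.255 km
B: √((0.024·111.32)² + (0.015·91.26)²) = √(7.13787 + 1.87389) = 3.002 km
C: √((-0.012·111.32)² + (0.023·91.26)²) = √(1.78447 + 4.40572) = 2.488 km
D: √((-0.020·111.32)² + (-0.019·91.26)²) = √(4.95686 + 3.00655) = 2.822 km
E: √((-0.002·111.32)² + (0.015·91.26)²) = √(0.04957 + 1.87389) = 1.387 km
F: √((0.003·111.32)² + (-0.024·91.26)²) = √(0.11153 + 4.79715) = 2.216 km
G: √((-0.014·111.32)² + (-0.019·91.26)²) = √(2.42886 + 3.00655) = 2.331 km
H: √((0.013·111.32)² + (-0.013·91.26)²) = √(2.09427 + 1.40750) = 1.871 km
Sorted: A (1.255 km) < E (1.387 km) < H (1.871 km) < F (2.216 km) < …

A, E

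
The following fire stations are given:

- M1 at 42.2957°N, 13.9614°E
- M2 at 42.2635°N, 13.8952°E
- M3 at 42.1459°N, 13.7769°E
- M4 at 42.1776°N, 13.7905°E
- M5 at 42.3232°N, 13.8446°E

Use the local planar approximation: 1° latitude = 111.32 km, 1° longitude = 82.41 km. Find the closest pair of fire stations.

M3 and M4

Pairwise distances:
M1–M2: 6.5278 km
M1–M3: 22.5668 km
M1–M4: 19.2665 km
M1–M5: 10.1006 km
M2–M3: 16.3225 km
M2–M4: 12.8797 km
M2–M5: 7.8457 km
M3–M4: 3.7026 km
M3–M5: 20.5104 km
M4–M5: 16.8102 km
Closest pair: M3–M4 at 3.7026 km.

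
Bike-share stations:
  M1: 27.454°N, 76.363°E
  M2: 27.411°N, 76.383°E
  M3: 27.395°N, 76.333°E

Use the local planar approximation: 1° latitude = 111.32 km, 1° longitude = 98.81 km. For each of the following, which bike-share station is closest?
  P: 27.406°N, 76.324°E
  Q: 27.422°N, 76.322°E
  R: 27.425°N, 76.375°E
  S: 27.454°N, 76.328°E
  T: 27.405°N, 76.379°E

P at 27.406°N, 76.324°E:
  M1: √((0.048·111.32)² + (0.039·98.81)²) = √(28.55150 + 14.85016) = 6.588 km
  M2: √((0.005·111.32)² + (0.059·98.81)²) = √(0.30980 + 33.98645) = 5.856 km
  M3: √((-0.011·111.32)² + (0.009·98.81)²) = √(1.49945 + 0.79084) = 1.513 km
  → nearest: M3 (1.513 km)
Q at 27.422°N, 76.322°E:
  M1: √((0.032·111.32)² + (0.041·98.81)²) = √(12.68955 + 16.41230) = 5.395 km
  M2: √((-0.011·111.32)² + (0.061·98.81)²) = √(1.49945 + 36.32967) = 6.151 km
  M3: √((-0.027·111.32)² + (0.011·98.81)²) = √(9.03387 + 1.18137) = 3.196 km
  → nearest: M3 (3.196 km)
R at 27.425°N, 76.375°E:
  M1: √((0.029·111.32)² + (-0.012·98.81)²) = √(10.42179 + 1.40593) = 3.439 km
  M2: √((-0.014·111.32)² + (0.008·98.81)²) = √(2.42886 + 0.62486) = 1.747 km
  M3: √((-0.030·111.32)² + (-0.042·98.81)²) = √(11.15293 + 17.22267) = 5.327 km
  → nearest: M2 (1.747 km)
S at 27.454°N, 76.328°E:
  M1: √((0.000·111.32)² + (0.035·98.81)²) = √(0.00000 + 11.96018) = 3.458 km
  M2: √((-0.043·111.32)² + (0.055·98.81)²) = √(22.91307 + 29.53433) = 7.242 km
  M3: √((-0.059·111.32)² + (0.005·98.81)²) = √(43.13705 + 0.24409) = 6.586 km
  → nearest: M1 (3.458 km)
T at 27.405°N, 76.379°E:
  M1: √((0.049·111.32)² + (-0.016·98.81)²) = √(29.75353 + 2.49943) = 5.679 km
  M2: √((0.006·111.32)² + (0.004·98.81)²) = √(0.44612 + 0.15621) = 0.776 km
  M3: √((-0.010·111.32)² + (-0.046·98.81)²) = √(1.23921 + 20.65939) = 4.680 km
  → nearest: M2 (0.776 km)

P→M3; Q→M3; R→M2; S→M1; T→M2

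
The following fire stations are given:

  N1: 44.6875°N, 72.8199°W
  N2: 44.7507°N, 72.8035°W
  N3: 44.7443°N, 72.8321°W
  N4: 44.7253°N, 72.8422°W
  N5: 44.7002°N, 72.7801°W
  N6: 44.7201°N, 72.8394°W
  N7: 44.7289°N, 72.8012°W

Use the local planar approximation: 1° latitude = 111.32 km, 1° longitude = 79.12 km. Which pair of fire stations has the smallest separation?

Pairwise distances:
N4–N6: 0.6198 km
N3–N4: 2.2610 km
N2–N3: 2.3723 km
N2–N7: 2.4336 km
N3–N6: 2.7552 km
N3–N7: 2.9860 km
N6–N7: 3.1772 km
N4–N7: 3.2686 km
N1–N5: 3.4518 km
N5–N7: 3.6048 km
N1–N6: 3.9434 km
N2–N4: 4.1678 km
N2–N6: 4.4352 km
N1–N4: 4.5628 km
N1–N7: 4.8403 km
N5–N6: 5.1885 km
N4–N5: 5.6523 km
N2–N5: 5.9187 km
N1–N3: 6.3962 km
N3–N5: 6.4053 km
N1–N2: 7.1541 km
Closest pair: N4–N6 at 0.6198 km.

N4 and N6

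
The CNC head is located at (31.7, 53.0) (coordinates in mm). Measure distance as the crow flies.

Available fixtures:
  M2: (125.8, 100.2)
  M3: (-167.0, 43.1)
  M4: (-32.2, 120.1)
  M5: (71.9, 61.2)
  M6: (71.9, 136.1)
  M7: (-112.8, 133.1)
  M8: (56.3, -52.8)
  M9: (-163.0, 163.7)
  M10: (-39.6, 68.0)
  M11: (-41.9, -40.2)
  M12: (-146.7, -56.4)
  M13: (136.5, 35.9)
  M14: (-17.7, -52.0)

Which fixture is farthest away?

M9

Distances from (31.7, 53.0):
M2: √((94.1)² + (47.2)²) = √(8854.810 + 2227.840) = 105.3 mm
M3: √((-198.7)² + (-9.9)²) = √(39481.690 + 98.010) = 198.9 mm
M4: √((-63.9)² + (67.1)²) = √(4083.210 + 4502.410) = 92.7 mm
M5: √((40.2)² + (8.2)²) = √(1616.040 + 67.240) = 41.0 mm
M6: √((40.2)² + (83.1)²) = √(1616.040 + 6905.610) = 92.3 mm
M7: √((-144.5)² + (80.1)²) = √(20880.250 + 6416.010) = 165.2 mm
M8: √((24.6)² + (-105.8)²) = √(605.160 + 11193.640) = 108.6 mm
M9: √((-194.7)² + (110.7)²) = √(37908.090 + 12254.490) = 224.0 mm
M10: √((-71.3)² + (15.0)²) = √(5083.690 + 225.000) = 72.9 mm
M11: √((-73.6)² + (-93.2)²) = √(5416.960 + 8686.240) = 118.8 mm
M12: √((-178.4)² + (-109.4)²) = √(31826.560 + 11968.360) = 209.3 mm
M13: √((104.8)² + (-17.1)²) = √(10983.040 + 292.410) = 106.2 mm
M14: √((-49.4)² + (-105.0)²) = √(2440.360 + 11025.000) = 116.0 mm
Maximum: M9 at 224.0 mm.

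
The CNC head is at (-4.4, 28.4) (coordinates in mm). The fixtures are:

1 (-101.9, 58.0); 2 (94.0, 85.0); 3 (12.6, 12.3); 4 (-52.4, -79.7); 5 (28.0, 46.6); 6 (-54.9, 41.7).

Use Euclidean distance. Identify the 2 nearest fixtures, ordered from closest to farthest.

Distances from (-4.4, 28.4):
1: √((-97.5)² + (29.6)²) = √(9506.250 + 876.160) = 101.9 mm
2: √((98.4)² + (56.6)²) = √(9682.560 + 3203.560) = 113.5 mm
3: √((17.0)² + (-16.1)²) = √(289.000 + 259.210) = 23.4 mm
4: √((-48.0)² + (-108.1)²) = √(2304.000 + 11685.610) = 118.3 mm
5: √((32.4)² + (18.2)²) = √(1049.760 + 331.240) = 37.2 mm
6: √((-50.5)² + (13.3)²) = √(2550.250 + 176.890) = 52.2 mm
Sorted: 3 (23.4 mm) < 5 (37.2 mm) < 6 (52.2 mm) < 1 (101.9 mm) < …

3, 5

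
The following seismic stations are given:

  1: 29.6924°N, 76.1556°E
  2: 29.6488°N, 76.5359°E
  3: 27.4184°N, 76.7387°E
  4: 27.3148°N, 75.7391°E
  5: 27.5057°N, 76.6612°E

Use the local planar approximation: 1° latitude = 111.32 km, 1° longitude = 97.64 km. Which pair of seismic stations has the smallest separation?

3 and 5

Pairwise distances:
1–2: 37.4484 km
1–3: 259.4652 km
1–4: 267.7804 km
1–5: 248.3788 km
2–3: 249.0765 km
2–4: 271.2188 km
2–5: 238.8834 km
3–4: 98.2800 km
3–5: 12.3169 km
4–5: 92.5078 km
Closest pair: 3–5 at 12.3169 km.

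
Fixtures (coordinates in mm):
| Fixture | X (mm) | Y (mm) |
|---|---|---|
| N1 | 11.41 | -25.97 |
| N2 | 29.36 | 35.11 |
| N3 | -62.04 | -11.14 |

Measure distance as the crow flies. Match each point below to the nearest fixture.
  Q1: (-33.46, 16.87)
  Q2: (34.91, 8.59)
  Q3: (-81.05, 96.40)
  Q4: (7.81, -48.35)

Q1 at (-33.46, 16.87):
  N1: √((44.87)² + (-42.84)²) = √(2013.3169 + 1835.2656) = 62.04 mm
  N2: √((62.82)² + (18.24)²) = √(3946.3524 + 332.6976) = 65.41 mm
  N3: √((-28.58)² + (-28.01)²) = √(816.8164 + 784.5601) = 40.02 mm
  → nearest: N3 (40.02 mm)
Q2 at (34.91, 8.59):
  N1: √((-23.50)² + (-34.56)²) = √(552.2500 + 1194.3936) = 41.79 mm
  N2: √((-5.55)² + (26.52)²) = √(30.8025 + 703.3104) = 27.09 mm
  N3: √((-96.95)² + (-19.73)²) = √(9399.3025 + 389.2729) = 98.94 mm
  → nearest: N2 (27.09 mm)
Q3 at (-81.05, 96.40):
  N1: √((92.46)² + (-122.37)²) = √(8548.8516 + 14974.4169) = 153.37 mm
  N2: √((110.41)² + (-61.29)²) = √(12190.3681 + 3756.4641) = 126.28 mm
  N3: √((19.01)² + (-107.54)²) = √(361.3801 + 11564.8516) = 109.21 mm
  → nearest: N3 (109.21 mm)
Q4 at (7.81, -48.35):
  N1: √((3.60)² + (22.38)²) = √(12.9600 + 500.8644) = 22.67 mm
  N2: √((21.55)² + (83.46)²) = √(464.4025 + 6965.5716) = 86.20 mm
  N3: √((-69.85)² + (37.21)²) = √(4879.0225 + 1384.5841) = 79.14 mm
  → nearest: N1 (22.67 mm)

Q1→N3; Q2→N2; Q3→N3; Q4→N1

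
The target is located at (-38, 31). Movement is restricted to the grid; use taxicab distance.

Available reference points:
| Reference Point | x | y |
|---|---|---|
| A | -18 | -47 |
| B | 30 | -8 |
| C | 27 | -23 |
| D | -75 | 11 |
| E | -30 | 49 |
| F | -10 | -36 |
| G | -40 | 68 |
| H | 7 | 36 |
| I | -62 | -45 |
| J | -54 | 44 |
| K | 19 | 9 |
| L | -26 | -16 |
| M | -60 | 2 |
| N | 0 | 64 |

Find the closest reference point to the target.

Distances from (-38, 31):
A: |20| + |-78| = 20 + 78 = 98
B: |68| + |-39| = 68 + 39 = 107
C: |65| + |-54| = 65 + 54 = 119
D: |-37| + |-20| = 37 + 20 = 57
E: |8| + |18| = 8 + 18 = 26
F: |28| + |-67| = 28 + 67 = 95
G: |-2| + |37| = 2 + 37 = 39
H: |45| + |5| = 45 + 5 = 50
I: |-24| + |-76| = 24 + 76 = 100
J: |-16| + |13| = 16 + 13 = 29
K: |57| + |-22| = 57 + 22 = 79
L: |12| + |-47| = 12 + 47 = 59
M: |-22| + |-29| = 22 + 29 = 51
N: |38| + |33| = 38 + 33 = 71
Minimum: E at 26.

E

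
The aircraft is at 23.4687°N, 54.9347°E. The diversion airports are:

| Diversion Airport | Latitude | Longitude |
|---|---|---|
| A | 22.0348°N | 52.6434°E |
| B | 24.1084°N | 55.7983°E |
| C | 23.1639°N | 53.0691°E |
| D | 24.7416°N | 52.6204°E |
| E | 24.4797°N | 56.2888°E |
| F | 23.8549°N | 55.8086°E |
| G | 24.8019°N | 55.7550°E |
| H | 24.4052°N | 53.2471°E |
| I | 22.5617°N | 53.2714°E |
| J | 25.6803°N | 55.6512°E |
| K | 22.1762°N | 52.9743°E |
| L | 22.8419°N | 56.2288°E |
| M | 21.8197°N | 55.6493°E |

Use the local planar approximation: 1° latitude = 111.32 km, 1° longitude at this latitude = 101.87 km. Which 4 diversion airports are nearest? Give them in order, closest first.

F, B, L, G

Distances from 23.4687°N, 54.9347°E:
A: 282.7747 km
B: 113.1842 km
C: 193.0538 km
D: 275.0643 km
E: 178.0290 km
F: 98.8615 km
G: 170.3203 km
H: 201.0556 km
I: 197.2420 km
J: 256.7872 km
K: 246.1387 km
L: 149.1568 km
M: 197.4741 km
Sorted: F (98.8615 km) < B (113.1842 km) < L (149.1568 km) < G (170.3203 km) < E (178.0290 km) < C (193.0538 km) < …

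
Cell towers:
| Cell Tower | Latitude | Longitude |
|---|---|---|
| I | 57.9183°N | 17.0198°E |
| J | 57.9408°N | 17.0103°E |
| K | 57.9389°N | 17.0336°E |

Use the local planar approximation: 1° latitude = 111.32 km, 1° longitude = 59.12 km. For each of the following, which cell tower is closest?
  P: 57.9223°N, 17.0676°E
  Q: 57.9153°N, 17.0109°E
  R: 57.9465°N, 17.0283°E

P→K; Q→I; R→K

P at 57.9223°N, 17.0676°E:
  I: √((-0.0040·111.32)² + (-0.0478·59.12)²) = √(0.198274 + 7.985914) = 2.8608 km
  J: √((0.0185·111.32)² + (-0.0573·59.12)²) = √(4.241211 + 11.475671) = 3.9645 km
  K: √((0.0166·111.32)² + (-0.0340·59.12)²) = √(3.414779 + 4.040422) = 2.7304 km
  → nearest: K (2.7304 km)
Q at 57.9153°N, 17.0109°E:
  I: √((0.0030·111.32)² + (0.0089·59.12)²) = √(0.111529 + 0.276853) = 0.6232 km
  J: √((0.0255·111.32)² + (-0.0006·59.12)²) = √(8.057991 + 0.001258) = 2.8389 km
  K: √((0.0236·111.32)² + (0.0227·59.12)²) = √(6.901928 + 1.801028) = 2.9501 km
  → nearest: I (0.6232 km)
R at 57.9465°N, 17.0283°E:
  I: √((-0.0282·111.32)² + (-0.0085·59.12)²) = √(9.854727 + 0.252526) = 3.1792 km
  J: √((-0.0057·111.32)² + (-0.0180·59.12)²) = √(0.402621 + 1.132437) = 1.2390 km
  K: √((-0.0076·111.32)² + (0.0053·59.12)²) = √(0.715770 + 0.098179) = 0.9022 km
  → nearest: K (0.9022 km)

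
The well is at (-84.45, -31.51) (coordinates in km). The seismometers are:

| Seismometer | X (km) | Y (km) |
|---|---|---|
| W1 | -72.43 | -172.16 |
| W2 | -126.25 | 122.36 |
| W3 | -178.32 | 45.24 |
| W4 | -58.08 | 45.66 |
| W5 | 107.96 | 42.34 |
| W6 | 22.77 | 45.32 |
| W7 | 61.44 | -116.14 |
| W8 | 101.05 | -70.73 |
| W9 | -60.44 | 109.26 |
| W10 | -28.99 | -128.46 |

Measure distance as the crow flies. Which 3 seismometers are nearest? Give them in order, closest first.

Distances from (-84.45, -31.51):
W1: 141.16 km
W2: 159.45 km
W3: 121.25 km
W4: 81.55 km
W5: 206.10 km
W6: 131.91 km
W7: 168.66 km
W8: 189.60 km
W9: 142.80 km
W10: 111.69 km
Sorted: W4 (81.55 km) < W10 (111.69 km) < W3 (121.25 km) < W6 (131.91 km) < W1 (141.16 km) < …

W4, W10, W3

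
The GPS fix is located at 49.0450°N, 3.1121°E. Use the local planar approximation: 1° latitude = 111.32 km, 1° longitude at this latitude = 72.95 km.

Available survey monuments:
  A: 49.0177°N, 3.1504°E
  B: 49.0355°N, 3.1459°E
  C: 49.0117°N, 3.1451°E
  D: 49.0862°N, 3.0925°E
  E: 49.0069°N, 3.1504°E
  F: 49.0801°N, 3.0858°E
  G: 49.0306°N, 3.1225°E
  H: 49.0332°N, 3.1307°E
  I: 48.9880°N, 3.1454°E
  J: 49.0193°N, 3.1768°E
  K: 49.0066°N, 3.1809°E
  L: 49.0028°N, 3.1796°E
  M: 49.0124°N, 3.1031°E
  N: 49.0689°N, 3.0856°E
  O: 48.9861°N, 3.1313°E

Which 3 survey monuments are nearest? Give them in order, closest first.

G, H, B

Distances from 49.0450°N, 3.1121°E:
A: √((-0.0273·111.32)² + (0.0383·72.95)²) = √(9.235740 + 7.806352) = 4.1282 km
B: √((-0.0095·111.32)² + (0.0338·72.95)²) = √(1.118391 + 6.079726) = 2.6829 km
C: √((-0.0333·111.32)² + (0.0330·72.95)²) = √(13.741523 + 5.795334) = 4.4201 km
D: √((0.0412·111.32)² + (-0.0196·72.95)²) = √(21.034918 + 2.044385) = 4.8041 km
E: √((-0.0381·111.32)² + (0.0383·72.95)²) = √(17.988558 + 7.806352) = 5.0789 km
F: √((0.0351·111.32)² + (-0.0263·72.95)²) = √(15.267243 + 3.680968) = 4.3530 km
G: √((-0.0144·111.32)² + (0.0104·72.95)²) = √(2.569635 + 0.575595) = 1.7735 km
H: √((-0.0118·111.32)² + (0.0186·72.95)²) = √(1.725482 + 1.841096) = 1.8885 km
I: √((-0.0570·111.32)² + (0.0333·72.95)²) = √(40.262071 + 5.901183) = 6.7944 km
J: √((-0.0257·111.32)² + (0.0647·72.95)²) = √(8.184886 + 22.277126) = 5.5192 km
K: √((-0.0384·111.32)² + (0.0688·72.95)²) = √(18.272957 + 25.189959) = 6.5926 km
L: √((-0.0422·111.32)² + (0.0675·72.95)²) = √(22.068423 + 24.247007) = 6.8055 km
M: √((-0.0326·111.32)² + (-0.0090·72.95)²) = √(13.169873 + 0.431058) = 3.6879 km
N: √((0.0239·111.32)² + (-0.0265·72.95)²) = √(7.078516 + 3.737166) = 3.2887 km
O: √((-0.0589·111.32)² + (0.0192·72.95)²) = √(42.990944 + 1.961792) = 6.7047 km
Sorted: G (1.7735 km) < H (1.8885 km) < B (2.6829 km) < N (3.2887 km) < M (3.6879 km) < …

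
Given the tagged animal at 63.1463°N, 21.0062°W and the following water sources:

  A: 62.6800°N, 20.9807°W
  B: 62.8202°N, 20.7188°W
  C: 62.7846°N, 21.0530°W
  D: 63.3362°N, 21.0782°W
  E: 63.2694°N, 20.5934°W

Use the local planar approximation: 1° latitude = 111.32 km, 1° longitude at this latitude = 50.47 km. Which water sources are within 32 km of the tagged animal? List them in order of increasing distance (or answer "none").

D, E

Distances from 63.1463°N, 21.0062°W:
A: √((-0.4663·111.32)² + (0.0255·50.47)²) = √(2694.494033 + 1.656330) = 51.9245 km
B: √((-0.3261·111.32)² + (0.2874·50.47)²) = √(1317.795417 + 210.397288) = 39.0921 km
C: √((-0.3617·111.32)² + (-0.0468·50.47)²) = √(1621.225451 + 5.579025) = 40.3337 km
D: √((0.1899·111.32)² + (-0.0720·50.47)²) = √(446.885563 + 13.204793) = 21.4497 km
E: √((0.1231·111.32)² + (0.4128·50.47)²) = √(187.785693 + 434.056223) = 24.9368 km
Threshold 32 km: D (21.4497 km), E (24.9368 km) are within range.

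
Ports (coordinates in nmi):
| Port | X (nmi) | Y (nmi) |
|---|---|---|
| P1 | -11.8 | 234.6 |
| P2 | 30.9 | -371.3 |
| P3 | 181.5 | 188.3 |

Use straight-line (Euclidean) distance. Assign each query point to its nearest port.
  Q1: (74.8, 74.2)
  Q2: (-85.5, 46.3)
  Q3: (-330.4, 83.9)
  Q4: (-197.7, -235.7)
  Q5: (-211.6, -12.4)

Q1→P3; Q2→P1; Q3→P1; Q4→P2; Q5→P1

Q1 at (74.8, 74.2):
  P1: 182.3 nmi
  P2: 447.7 nmi
  P3: 156.2 nmi
  → nearest: P3 (156.2 nmi)
Q2 at (-85.5, 46.3):
  P1: 202.2 nmi
  P2: 433.5 nmi
  P3: 302.4 nmi
  → nearest: P1 (202.2 nmi)
Q3 at (-330.4, 83.9):
  P1: 352.4 nmi
  P2: 581.2 nmi
  P3: 522.4 nmi
  → nearest: P1 (352.4 nmi)
Q4 at (-197.7, -235.7):
  P1: 505.7 nmi
  P2: 265.8 nmi
  P3: 568.8 nmi
  → nearest: P2 (265.8 nmi)
Q5 at (-211.6, -12.4):
  P1: 317.7 nmi
  P2: 433.1 nmi
  P3: 441.4 nmi
  → nearest: P1 (317.7 nmi)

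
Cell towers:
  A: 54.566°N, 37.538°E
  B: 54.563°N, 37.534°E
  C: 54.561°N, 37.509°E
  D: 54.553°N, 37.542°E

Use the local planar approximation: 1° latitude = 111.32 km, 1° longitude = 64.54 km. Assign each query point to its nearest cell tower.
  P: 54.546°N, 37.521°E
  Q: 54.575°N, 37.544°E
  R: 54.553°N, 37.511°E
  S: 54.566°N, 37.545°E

P at 54.546°N, 37.521°E:
  A: 2.482 km
  B: 2.070 km
  C: 1.841 km
  D: 1.563 km
  → nearest: D (1.563 km)
Q at 54.575°N, 37.544°E:
  A: 1.074 km
  B: 1.484 km
  C: 2.744 km
  D: 2.452 km
  → nearest: A (1.074 km)
R at 54.553°N, 37.511°E:
  A: 2.265 km
  B: 1.855 km
  C: 0.900 km
  D: 2.001 km
  → nearest: C (0.900 km)
S at 54.566°N, 37.545°E:
  A: 0.452 km
  B: 0.785 km
  C: 2.389 km
  D: 1.460 km
  → nearest: A (0.452 km)

P→D; Q→A; R→C; S→A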